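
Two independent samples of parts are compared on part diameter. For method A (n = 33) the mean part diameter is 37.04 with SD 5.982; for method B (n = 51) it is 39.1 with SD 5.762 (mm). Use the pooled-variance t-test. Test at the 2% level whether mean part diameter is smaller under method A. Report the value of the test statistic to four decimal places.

-1.5765

Let group 1 = method A, group 2 = method B. H0: μ_1 = μ_2; H1: μ_1 < μ_2 (two-sample pooled-variance t-test, left-tailed).
s_p² = [(33−1)·5.982² + (51−1)·5.762²]/(33+51−2) = 34.2089
t = (37.04 − 39.1)/√[34.2089·(1/33 + 1/51)] = -1.5765
df = n₁ + n₂ − 2 = 82
p-value = P(T ≤ -1.5765) ≈ 0.0594
Since p ≈ 0.0594 > α = 0.02, fail to reject H0; the data do not provide sufficient evidence against H0.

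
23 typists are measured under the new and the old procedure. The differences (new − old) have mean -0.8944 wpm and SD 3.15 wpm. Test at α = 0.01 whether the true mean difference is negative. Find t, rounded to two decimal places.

H0: μ_d = 0; H1: μ_d < 0 (paired t-test on the differences, left-tailed).
t = d̄/(s_d/√n) = -0.8944/(3.15/√23) = -1.36
df = n − 1 = 22
p-value = P(T ≤ -1.36) ≈ 0.0935
Since p ≈ 0.0935 > α = 0.01, fail to reject H0; the data do not provide sufficient evidence against H0.

-1.36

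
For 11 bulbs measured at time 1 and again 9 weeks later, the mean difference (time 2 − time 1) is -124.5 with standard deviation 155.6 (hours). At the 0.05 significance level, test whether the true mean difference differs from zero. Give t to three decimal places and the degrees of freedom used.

H0: μ_d = 0; H1: μ_d ≠ 0 (paired t-test on the differences, two-sided).
t = d̄/(s_d/√n) = -124.5/(155.6/√11) = -2.654
df = n − 1 = 10
Two-sided p-value ≈ 0.0242
Since p ≈ 0.0242 < α = 0.05, reject H0; the evidence is statistically significant.

t = -2.654, df = 10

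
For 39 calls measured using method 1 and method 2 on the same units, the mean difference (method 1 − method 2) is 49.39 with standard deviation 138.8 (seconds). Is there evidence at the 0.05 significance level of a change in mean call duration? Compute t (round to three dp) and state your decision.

H0: μ_d = 0; H1: μ_d ≠ 0 (paired t-test on the differences, two-sided).
t = d̄/(s_d/√n) = 49.39/(138.8/√39) = 2.222
df = n − 1 = 38
Two-sided p-value ≈ 0.032
Since p ≈ 0.032 < α = 0.05, reject H0; the evidence is statistically significant.

t = 2.222; reject H0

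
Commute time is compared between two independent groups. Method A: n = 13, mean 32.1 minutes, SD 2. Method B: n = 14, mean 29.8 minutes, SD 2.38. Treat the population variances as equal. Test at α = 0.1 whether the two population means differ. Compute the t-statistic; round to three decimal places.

2.707

Let group 1 = method A, group 2 = method B. H0: μ_1 = μ_2; H1: μ_1 ≠ μ_2 (two-sample pooled-variance t-test, two-sided).
s_p² = [(13−1)·2² + (14−1)·2.38²]/(13+14−2) = 4.86549
t = (32.1 − 29.8)/√[4.86549·(1/13 + 1/14)] = 2.707
df = n₁ + n₂ − 2 = 25
Two-sided p-value ≈ 0.0121
Since p ≈ 0.0121 < α = 0.1, reject H0; the evidence is statistically significant.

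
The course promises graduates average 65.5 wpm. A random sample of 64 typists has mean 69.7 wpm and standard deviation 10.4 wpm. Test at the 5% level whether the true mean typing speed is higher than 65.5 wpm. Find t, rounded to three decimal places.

H0: μ = 65.5; H1: μ > 65.5 (one-sample t-test, right-tailed).
t = (x̄ − μ₀)/(s/√n) = (69.7 − 65.5)/(10.4/√64) = 3.231
df = n − 1 = 63
p-value = P(T ≥ 3.231) ≈ 0.0010
Since p ≈ 0.0010 < α = 0.05, reject H0; the evidence is statistically significant.

3.231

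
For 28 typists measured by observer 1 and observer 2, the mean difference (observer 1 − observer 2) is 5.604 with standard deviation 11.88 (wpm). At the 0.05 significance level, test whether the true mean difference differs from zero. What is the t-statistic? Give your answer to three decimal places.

H0: μ_d = 0; H1: μ_d ≠ 0 (paired t-test on the differences, two-sided).
t = d̄/(s_d/√n) = 5.604/(11.88/√28) = 2.496
df = n − 1 = 27
Two-sided p-value ≈ 0.0190
Since p ≈ 0.0190 < α = 0.05, reject H0; the evidence is statistically significant.

2.496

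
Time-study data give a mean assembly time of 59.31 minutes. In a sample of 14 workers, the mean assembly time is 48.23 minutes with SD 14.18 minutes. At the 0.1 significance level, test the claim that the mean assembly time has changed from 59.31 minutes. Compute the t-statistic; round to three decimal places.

H0: μ = 59.31; H1: μ ≠ 59.31 (one-sample t-test, two-sided).
t = (x̄ − μ₀)/(s/√n) = (48.23 − 59.31)/(14.18/√14) = -2.924
df = n − 1 = 13
Two-sided p-value ≈ 0.012
Since p ≈ 0.012 < α = 0.1, reject H0; the data support H1.

-2.924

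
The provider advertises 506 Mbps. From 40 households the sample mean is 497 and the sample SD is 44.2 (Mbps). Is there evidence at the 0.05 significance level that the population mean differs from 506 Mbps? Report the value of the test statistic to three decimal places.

-1.288

H0: μ = 506; H1: μ ≠ 506 (one-sample t-test, two-sided).
t = (x̄ − μ₀)/(s/√n) = (497 − 506)/(44.2/√40) = -1.288
df = n − 1 = 39
Two-sided p-value ≈ 0.2054
Since p ≈ 0.2054 > α = 0.05, fail to reject H0; the data do not provide sufficient evidence against H0.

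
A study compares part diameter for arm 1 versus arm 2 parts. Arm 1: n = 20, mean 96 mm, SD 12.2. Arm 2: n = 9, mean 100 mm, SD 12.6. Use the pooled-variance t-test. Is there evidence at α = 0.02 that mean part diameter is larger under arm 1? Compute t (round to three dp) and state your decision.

t = -0.809; fail to reject H0

Let group 1 = arm 1, group 2 = arm 2. H0: μ_1 = μ_2; H1: μ_1 > μ_2 (two-sample pooled-variance t-test, right-tailed).
s_p² = [(20−1)·12.2² + (9−1)·12.6²]/(20+9−2) = 151.779
t = (96 − 100)/√[151.779·(1/20 + 1/9)] = -0.809
df = n₁ + n₂ − 2 = 27
p-value = P(T ≥ -0.809) ≈ 0.7872
Since p ≈ 0.7872 > α = 0.02, fail to reject H0; the evidence is not statistically significant.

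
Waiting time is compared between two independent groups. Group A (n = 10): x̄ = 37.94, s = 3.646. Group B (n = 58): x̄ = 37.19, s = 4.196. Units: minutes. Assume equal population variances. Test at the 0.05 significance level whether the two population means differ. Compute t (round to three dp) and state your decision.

t = 0.531; fail to reject H0

Let group 1 = group A, group 2 = group B. H0: μ_1 = μ_2; H1: μ_1 ≠ μ_2 (two-sample pooled-variance t-test, two-sided).
s_p² = [(10−1)·3.646² + (58−1)·4.196²]/(10+58−2) = 17.0183
t = (37.94 − 37.19)/√[17.0183·(1/10 + 1/58)] = 0.531
df = n₁ + n₂ − 2 = 66
Two-sided p-value ≈ 0.597
Since p ≈ 0.597 > α = 0.05, fail to reject H0; the evidence is not statistically significant.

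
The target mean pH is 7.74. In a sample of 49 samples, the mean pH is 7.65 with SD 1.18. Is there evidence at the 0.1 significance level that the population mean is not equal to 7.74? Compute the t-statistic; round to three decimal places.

H0: μ = 7.74; H1: μ ≠ 7.74 (one-sample t-test, two-sided).
t = (x̄ − μ₀)/(s/√n) = (7.65 − 7.74)/(1.18/√49) = -0.534
df = n − 1 = 48
Two-sided p-value ≈ 0.5959
Since p ≈ 0.5959 > α = 0.1, fail to reject H0; the evidence is not statistically significant.

-0.534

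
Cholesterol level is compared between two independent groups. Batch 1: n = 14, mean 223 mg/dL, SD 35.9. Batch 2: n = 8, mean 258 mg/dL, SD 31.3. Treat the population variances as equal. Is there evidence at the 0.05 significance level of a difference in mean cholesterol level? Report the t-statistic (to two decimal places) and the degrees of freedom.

Let group 1 = batch 1, group 2 = batch 2. H0: μ_1 = μ_2; H1: μ_1 ≠ μ_2 (two-sample pooled-variance t-test, two-sided).
s_p² = [(14−1)·35.9² + (8−1)·31.3²]/(14+8−2) = 1180.62
t = (223 − 258)/√[1180.62·(1/14 + 1/8)] = -2.30
df = n₁ + n₂ − 2 = 20
Two-sided p-value ≈ 0.032
Since p ≈ 0.032 < α = 0.05, reject H0; the data support H1.

t = -2.30, df = 20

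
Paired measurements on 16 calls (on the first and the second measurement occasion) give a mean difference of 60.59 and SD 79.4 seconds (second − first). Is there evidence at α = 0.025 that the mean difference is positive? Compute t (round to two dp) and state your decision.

t = 3.05; reject H0

H0: μ_d = 0; H1: μ_d > 0 (paired t-test on the differences, right-tailed).
t = d̄/(s_d/√n) = 60.59/(79.4/√16) = 3.05
df = n − 1 = 15
p-value = P(T ≥ 3.05) ≈ 0.004
Since p ≈ 0.004 < α = 0.025, reject H0; the data support H1.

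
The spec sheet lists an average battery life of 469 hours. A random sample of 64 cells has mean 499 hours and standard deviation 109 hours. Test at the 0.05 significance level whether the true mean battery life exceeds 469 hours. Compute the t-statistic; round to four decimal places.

H0: μ = 469; H1: μ > 469 (one-sample t-test, right-tailed).
t = (x̄ − μ₀)/(s/√n) = (499 − 469)/(109/√64) = 2.2018
df = n − 1 = 63
p-value = P(T ≥ 2.2018) ≈ 0.0157
Since p ≈ 0.0157 < α = 0.05, reject H0; the evidence is statistically significant.

2.2018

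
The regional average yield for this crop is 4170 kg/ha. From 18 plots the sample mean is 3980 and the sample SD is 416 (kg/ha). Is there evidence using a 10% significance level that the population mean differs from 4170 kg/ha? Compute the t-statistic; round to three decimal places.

-1.938

H0: μ = 4170; H1: μ ≠ 4170 (one-sample t-test, two-sided).
t = (x̄ − μ₀)/(s/√n) = (3980 − 4170)/(416/√18) = -1.938
df = n − 1 = 17
Two-sided p-value ≈ 0.069
Since p ≈ 0.069 < α = 0.1, reject H0; the evidence is statistically significant.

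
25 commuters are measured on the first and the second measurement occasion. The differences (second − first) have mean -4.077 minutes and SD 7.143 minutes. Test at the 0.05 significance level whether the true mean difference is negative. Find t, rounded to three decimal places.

H0: μ_d = 0; H1: μ_d < 0 (paired t-test on the differences, left-tailed).
t = d̄/(s_d/√n) = -4.077/(7.143/√25) = -2.854
df = n − 1 = 24
p-value = P(T ≤ -2.854) ≈ 0.004
Since p ≈ 0.004 < α = 0.05, reject H0; the data support H1.

-2.854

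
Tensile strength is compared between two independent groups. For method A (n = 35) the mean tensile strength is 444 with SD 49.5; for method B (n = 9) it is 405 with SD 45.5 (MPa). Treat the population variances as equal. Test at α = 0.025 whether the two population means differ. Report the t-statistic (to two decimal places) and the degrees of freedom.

t = 2.14, df = 42

Let group 1 = method A, group 2 = method B. H0: μ_1 = μ_2; H1: μ_1 ≠ μ_2 (two-sample pooled-variance t-test, two-sided).
s_p² = [(35−1)·49.5² + (9−1)·45.5²]/(35+9−2) = 2377.87
t = (444 − 405)/√[2377.87·(1/35 + 1/9)] = 2.14
df = n₁ + n₂ − 2 = 42
Two-sided p-value ≈ 0.038
Since p ≈ 0.038 > α = 0.025, fail to reject H0; the evidence is not statistically significant.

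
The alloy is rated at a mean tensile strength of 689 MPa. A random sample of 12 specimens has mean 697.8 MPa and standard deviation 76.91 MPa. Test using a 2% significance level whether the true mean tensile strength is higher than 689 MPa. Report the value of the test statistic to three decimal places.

0.396

H0: μ = 689; H1: μ > 689 (one-sample t-test, right-tailed).
t = (x̄ − μ₀)/(s/√n) = (697.8 − 689)/(76.91/√12) = 0.396
df = n − 1 = 11
p-value = P(T ≥ 0.396) ≈ 0.350
Since p ≈ 0.350 > α = 0.02, fail to reject H0; the evidence is not statistically significant.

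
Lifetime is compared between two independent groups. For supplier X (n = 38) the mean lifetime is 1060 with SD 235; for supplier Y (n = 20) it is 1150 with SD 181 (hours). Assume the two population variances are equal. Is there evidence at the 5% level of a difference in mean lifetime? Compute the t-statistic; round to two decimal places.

Let group 1 = supplier X, group 2 = supplier Y. H0: μ_1 = μ_2; H1: μ_1 ≠ μ_2 (two-sample pooled-variance t-test, two-sided).
s_p² = [(38−1)·235² + (20−1)·181²]/(38+20−2) = 47603.3
t = (1060 − 1150)/√[47603.3·(1/38 + 1/20)] = -1.49
df = n₁ + n₂ − 2 = 56
Two-sided p-value ≈ 0.141
Since p ≈ 0.141 > α = 0.05, fail to reject H0; the data do not provide sufficient evidence against H0.

-1.49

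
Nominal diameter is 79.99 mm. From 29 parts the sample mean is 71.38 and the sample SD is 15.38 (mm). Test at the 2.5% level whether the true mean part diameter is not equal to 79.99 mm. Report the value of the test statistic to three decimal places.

H0: μ = 79.99; H1: μ ≠ 79.99 (one-sample t-test, two-sided).
t = (x̄ − μ₀)/(s/√n) = (71.38 − 79.99)/(15.38/√29) = -3.015
df = n − 1 = 28
Two-sided p-value ≈ 0.0054
Since p ≈ 0.0054 < α = 0.025, reject H0; the data support H1.

-3.015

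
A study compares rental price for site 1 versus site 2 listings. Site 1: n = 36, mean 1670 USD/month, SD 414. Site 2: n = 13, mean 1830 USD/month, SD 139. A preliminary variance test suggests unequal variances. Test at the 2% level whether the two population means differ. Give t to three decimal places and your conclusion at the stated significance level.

Let group 1 = site 1, group 2 = site 2. H0: μ_1 = μ_2; H1: μ_1 ≠ μ_2 (Welch's two-sample t-test, two-sided).
t = (x̄_1 − x̄_2)/√(s_1²/n_1 + s_2²/n_2) = (1670 − 1830)/√(414²/36 + 139²/13) = -2.024
Welch–Satterthwaite df ≈ 46.93
Two-sided p-value ≈ 0.049
Since p ≈ 0.049 > α = 0.02, fail to reject H0; the data do not provide sufficient evidence against H0.

t = -2.024; fail to reject H0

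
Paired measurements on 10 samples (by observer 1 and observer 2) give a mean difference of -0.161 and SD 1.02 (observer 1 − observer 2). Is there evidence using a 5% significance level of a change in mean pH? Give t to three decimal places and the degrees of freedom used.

H0: μ_d = 0; H1: μ_d ≠ 0 (paired t-test on the differences, two-sided).
t = d̄/(s_d/√n) = -0.161/(1.02/√10) = -0.499
df = n − 1 = 9
Two-sided p-value ≈ 0.6297
Since p ≈ 0.6297 > α = 0.05, fail to reject H0; the evidence is not statistically significant.

t = -0.499, df = 9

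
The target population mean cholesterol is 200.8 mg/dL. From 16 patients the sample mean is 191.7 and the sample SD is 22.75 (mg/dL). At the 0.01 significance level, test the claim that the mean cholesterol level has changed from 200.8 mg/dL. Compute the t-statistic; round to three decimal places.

H0: μ = 200.8; H1: μ ≠ 200.8 (one-sample t-test, two-sided).
t = (x̄ − μ₀)/(s/√n) = (191.7 − 200.8)/(22.75/√16) = -1.600
df = n − 1 = 15
Two-sided p-value ≈ 0.1304
Since p ≈ 0.1304 > α = 0.01, fail to reject H0; the evidence is not statistically significant.

-1.600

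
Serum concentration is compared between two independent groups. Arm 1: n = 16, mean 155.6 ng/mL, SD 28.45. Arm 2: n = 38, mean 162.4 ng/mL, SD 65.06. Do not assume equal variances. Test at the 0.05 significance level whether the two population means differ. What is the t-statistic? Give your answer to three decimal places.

-0.534

Let group 1 = arm 1, group 2 = arm 2. H0: μ_1 = μ_2; H1: μ_1 ≠ μ_2 (Welch's two-sample t-test, two-sided).
t = (x̄_1 − x̄_2)/√(s_1²/n_1 + s_2²/n_2) = (155.6 − 162.4)/√(28.45²/16 + 65.06²/38) = -0.534
Welch–Satterthwaite df ≈ 51.86
Two-sided p-value ≈ 0.5954
Since p ≈ 0.5954 > α = 0.05, fail to reject H0; the data do not provide sufficient evidence against H0.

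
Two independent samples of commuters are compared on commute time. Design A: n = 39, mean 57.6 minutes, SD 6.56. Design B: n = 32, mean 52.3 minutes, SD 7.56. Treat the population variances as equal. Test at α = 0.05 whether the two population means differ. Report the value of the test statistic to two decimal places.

Let group 1 = design A, group 2 = design B. H0: μ_1 = μ_2; H1: μ_1 ≠ μ_2 (two-sample pooled-variance t-test, two-sided).
s_p² = [(39−1)·6.56² + (32−1)·7.56²]/(39+32−2) = 49.3774
t = (57.6 − 52.3)/√[49.3774·(1/39 + 1/32)] = 3.16
df = n₁ + n₂ − 2 = 69
Two-sided p-value ≈ 0.0023
Since p ≈ 0.0023 < α = 0.05, reject H0; the evidence is statistically significant.

3.16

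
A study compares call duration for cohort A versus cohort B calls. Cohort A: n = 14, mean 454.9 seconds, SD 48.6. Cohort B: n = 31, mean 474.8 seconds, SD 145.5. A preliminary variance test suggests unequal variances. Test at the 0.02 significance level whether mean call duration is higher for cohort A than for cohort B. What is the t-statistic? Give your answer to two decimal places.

Let group 1 = cohort A, group 2 = cohort B. H0: μ_1 = μ_2; H1: μ_1 > μ_2 (Welch's two-sample t-test, right-tailed).
t = (x̄_1 − x̄_2)/√(s_1²/n_1 + s_2²/n_2) = (454.9 − 474.8)/√(48.6²/14 + 145.5²/31) = -0.68
Welch–Satterthwaite df ≈ 40.89
p-value = P(T ≥ -0.68) ≈ 0.7504
Since p ≈ 0.7504 > α = 0.02, fail to reject H0; the data do not provide sufficient evidence against H0.

-0.68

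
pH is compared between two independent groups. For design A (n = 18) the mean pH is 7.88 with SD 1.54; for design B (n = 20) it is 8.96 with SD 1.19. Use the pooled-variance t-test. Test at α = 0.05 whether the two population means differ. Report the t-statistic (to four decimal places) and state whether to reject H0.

Let group 1 = design A, group 2 = design B. H0: μ_1 = μ_2; H1: μ_1 ≠ μ_2 (two-sample pooled-variance t-test, two-sided).
s_p² = [(18−1)·1.54² + (20−1)·1.19²]/(18+20−2) = 1.86731
t = (7.88 − 8.96)/√[1.86731·(1/18 + 1/20)] = -2.4326
df = n₁ + n₂ − 2 = 36
Two-sided p-value ≈ 0.0201
Since p ≈ 0.0201 < α = 0.05, reject H0; the evidence is statistically significant.

t = -2.4326; reject H0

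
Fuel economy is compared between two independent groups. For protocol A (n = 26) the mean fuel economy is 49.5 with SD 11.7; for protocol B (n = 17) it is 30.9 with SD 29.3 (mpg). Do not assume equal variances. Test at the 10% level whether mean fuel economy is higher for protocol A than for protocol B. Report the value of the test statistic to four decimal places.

2.4908

Let group 1 = protocol A, group 2 = protocol B. H0: μ_1 = μ_2; H1: μ_1 > μ_2 (Welch's two-sample t-test, right-tailed).
t = (x̄_1 − x̄_2)/√(s_1²/n_1 + s_2²/n_2) = (49.5 − 30.9)/√(11.7²/26 + 29.3²/17) = 2.4908
Welch–Satterthwaite df ≈ 19.38
p-value = P(T ≥ 2.4908) ≈ 0.0110
Since p ≈ 0.0110 < α = 0.1, reject H0; the data support H1.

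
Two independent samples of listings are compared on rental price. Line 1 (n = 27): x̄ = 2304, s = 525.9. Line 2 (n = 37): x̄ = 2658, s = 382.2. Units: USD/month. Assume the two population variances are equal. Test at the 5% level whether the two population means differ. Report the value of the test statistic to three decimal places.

Let group 1 = line 1, group 2 = line 2. H0: μ_1 = μ_2; H1: μ_1 ≠ μ_2 (two-sample pooled-variance t-test, two-sided).
s_p² = [(27−1)·525.9² + (37−1)·382.2²]/(27+37−2) = 200800
t = (2304 − 2658)/√[200800·(1/27 + 1/37)] = -3.121
df = n₁ + n₂ − 2 = 62
Two-sided p-value ≈ 0.003
Since p ≈ 0.003 < α = 0.05, reject H0; the data support H1.

-3.121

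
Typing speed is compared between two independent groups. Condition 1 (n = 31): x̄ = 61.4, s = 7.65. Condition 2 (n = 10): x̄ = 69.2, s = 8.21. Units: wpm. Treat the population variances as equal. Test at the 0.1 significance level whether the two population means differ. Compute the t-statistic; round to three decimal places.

-2.756

Let group 1 = condition 1, group 2 = condition 2. H0: μ_1 = μ_2; H1: μ_1 ≠ μ_2 (two-sample pooled-variance t-test, two-sided).
s_p² = [(31−1)·7.65² + (10−1)·8.21²]/(31+10−2) = 60.5721
t = (61.4 − 69.2)/√[60.5721·(1/31 + 1/10)] = -2.756
df = n₁ + n₂ − 2 = 39
Two-sided p-value ≈ 0.0089
Since p ≈ 0.0089 < α = 0.1, reject H0; the data support H1.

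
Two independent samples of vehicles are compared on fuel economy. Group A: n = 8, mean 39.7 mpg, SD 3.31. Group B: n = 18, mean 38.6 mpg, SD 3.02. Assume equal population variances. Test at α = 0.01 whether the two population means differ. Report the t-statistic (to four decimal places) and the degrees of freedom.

Let group 1 = group A, group 2 = group B. H0: μ_1 = μ_2; H1: μ_1 ≠ μ_2 (two-sample pooled-variance t-test, two-sided).
s_p² = [(8−1)·3.31² + (18−1)·3.02²]/(8+18−2) = 9.65581
t = (39.7 − 38.6)/√[9.65581·(1/8 + 1/18)] = 0.8331
df = n₁ + n₂ − 2 = 24
Two-sided p-value ≈ 0.413
Since p ≈ 0.413 > α = 0.01, fail to reject H0; the evidence is not statistically significant.

t = 0.8331, df = 24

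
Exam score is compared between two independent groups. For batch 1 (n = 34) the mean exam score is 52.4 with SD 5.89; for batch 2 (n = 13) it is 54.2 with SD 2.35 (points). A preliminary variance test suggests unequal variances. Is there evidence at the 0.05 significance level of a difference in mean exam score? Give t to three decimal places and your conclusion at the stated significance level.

Let group 1 = batch 1, group 2 = batch 2. H0: μ_1 = μ_2; H1: μ_1 ≠ μ_2 (Welch's two-sample t-test, two-sided).
t = (x̄_1 − x̄_2)/√(s_1²/n_1 + s_2²/n_2) = (52.4 − 54.2)/√(5.89²/34 + 2.35²/13) = -1.497
Welch–Satterthwaite df ≈ 44.83
Two-sided p-value ≈ 0.1413
Since p ≈ 0.1413 > α = 0.05, fail to reject H0; the evidence is not statistically significant.

t = -1.497; fail to reject H0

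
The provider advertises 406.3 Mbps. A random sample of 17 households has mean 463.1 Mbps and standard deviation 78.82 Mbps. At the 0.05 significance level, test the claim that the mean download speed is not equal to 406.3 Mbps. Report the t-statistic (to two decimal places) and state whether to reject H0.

H0: μ = 406.3; H1: μ ≠ 406.3 (one-sample t-test, two-sided).
t = (x̄ − μ₀)/(s/√n) = (463.1 − 406.3)/(78.82/√17) = 2.97
df = n − 1 = 16
Two-sided p-value ≈ 0.0090
Since p ≈ 0.0090 < α = 0.05, reject H0; the evidence is statistically significant.

t = 2.97; reject H0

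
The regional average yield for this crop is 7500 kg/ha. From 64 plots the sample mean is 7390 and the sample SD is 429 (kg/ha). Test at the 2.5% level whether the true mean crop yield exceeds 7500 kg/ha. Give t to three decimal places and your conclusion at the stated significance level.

t = -2.051; fail to reject H0

H0: μ = 7500; H1: μ > 7500 (one-sample t-test, right-tailed).
t = (x̄ − μ₀)/(s/√n) = (7390 − 7500)/(429/√64) = -2.051
df = n − 1 = 63
p-value = P(T ≥ -2.051) ≈ 0.978
Since p ≈ 0.978 > α = 0.025, fail to reject H0; the data do not provide sufficient evidence against H0.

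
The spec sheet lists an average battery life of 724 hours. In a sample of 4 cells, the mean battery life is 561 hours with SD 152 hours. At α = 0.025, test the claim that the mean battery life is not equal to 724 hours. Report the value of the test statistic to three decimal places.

-2.145

H0: μ = 724; H1: μ ≠ 724 (one-sample t-test, two-sided).
t = (x̄ − μ₀)/(s/√n) = (561 − 724)/(152/√4) = -2.145
df = n − 1 = 3
Two-sided p-value ≈ 0.1213
Since p ≈ 0.1213 > α = 0.025, fail to reject H0; the evidence is not statistically significant.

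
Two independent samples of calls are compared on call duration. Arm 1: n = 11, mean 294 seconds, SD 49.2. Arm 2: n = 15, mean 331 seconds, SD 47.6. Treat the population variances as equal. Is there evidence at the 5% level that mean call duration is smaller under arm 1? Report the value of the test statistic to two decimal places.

Let group 1 = arm 1, group 2 = arm 2. H0: μ_1 = μ_2; H1: μ_1 < μ_2 (two-sample pooled-variance t-test, left-tailed).
s_p² = [(11−1)·49.2² + (15−1)·47.6²]/(11+15−2) = 2330.29
t = (294 − 331)/√[2330.29·(1/11 + 1/15)] = -1.93
df = n₁ + n₂ − 2 = 24
p-value = P(T ≤ -1.93) ≈ 0.033
Since p ≈ 0.033 < α = 0.05, reject H0; the data support H1.

-1.93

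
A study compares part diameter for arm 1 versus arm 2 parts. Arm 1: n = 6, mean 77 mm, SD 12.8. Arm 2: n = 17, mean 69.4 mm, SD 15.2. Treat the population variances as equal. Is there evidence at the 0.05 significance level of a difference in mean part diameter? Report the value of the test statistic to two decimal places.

1.09

Let group 1 = arm 1, group 2 = arm 2. H0: μ_1 = μ_2; H1: μ_1 ≠ μ_2 (two-sample pooled-variance t-test, two-sided).
s_p² = [(6−1)·12.8² + (17−1)·15.2²]/(6+17−2) = 215.04
t = (77 − 69.4)/√[215.04·(1/6 + 1/17)] = 1.09
df = n₁ + n₂ − 2 = 21
Two-sided p-value ≈ 0.2875
Since p ≈ 0.2875 > α = 0.05, fail to reject H0; the data do not provide sufficient evidence against H0.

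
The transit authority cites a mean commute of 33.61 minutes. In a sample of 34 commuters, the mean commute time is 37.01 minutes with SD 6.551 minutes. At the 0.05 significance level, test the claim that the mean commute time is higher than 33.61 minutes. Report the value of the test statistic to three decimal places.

3.026

H0: μ = 33.61; H1: μ > 33.61 (one-sample t-test, right-tailed).
t = (x̄ − μ₀)/(s/√n) = (37.01 − 33.61)/(6.551/√34) = 3.026
df = n − 1 = 33
p-value = P(T ≥ 3.026) ≈ 0.002
Since p ≈ 0.002 < α = 0.05, reject H0; the evidence is statistically significant.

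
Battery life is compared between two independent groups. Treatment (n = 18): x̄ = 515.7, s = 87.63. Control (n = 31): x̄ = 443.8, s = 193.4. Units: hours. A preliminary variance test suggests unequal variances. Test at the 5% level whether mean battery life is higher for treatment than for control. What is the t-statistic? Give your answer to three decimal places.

Let group 1 = treatment, group 2 = control. H0: μ_1 = μ_2; H1: μ_1 > μ_2 (Welch's two-sample t-test, right-tailed).
t = (x̄_1 − x̄_2)/√(s_1²/n_1 + s_2²/n_2) = (515.7 − 443.8)/√(87.63²/18 + 193.4²/31) = 1.779
Welch–Satterthwaite df ≈ 45.03
p-value = P(T ≥ 1.779) ≈ 0.041
Since p ≈ 0.041 < α = 0.05, reject H0; the evidence is statistically significant.

1.779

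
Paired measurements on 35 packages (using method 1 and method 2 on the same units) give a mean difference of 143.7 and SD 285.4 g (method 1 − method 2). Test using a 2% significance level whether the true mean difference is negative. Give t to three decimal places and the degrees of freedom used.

H0: μ_d = 0; H1: μ_d < 0 (paired t-test on the differences, left-tailed).
t = d̄/(s_d/√n) = 143.7/(285.4/√35) = 2.979
df = n − 1 = 34
p-value = P(T ≤ 2.979) ≈ 0.9973
Since p ≈ 0.9973 > α = 0.02, fail to reject H0; the evidence is not statistically significant.

t = 2.979, df = 34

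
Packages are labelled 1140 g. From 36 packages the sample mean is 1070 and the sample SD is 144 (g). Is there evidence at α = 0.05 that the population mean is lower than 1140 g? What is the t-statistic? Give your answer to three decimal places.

-2.917

H0: μ = 1140; H1: μ < 1140 (one-sample t-test, left-tailed).
t = (x̄ − μ₀)/(s/√n) = (1070 − 1140)/(144/√36) = -2.917
df = n − 1 = 35
p-value = P(T ≤ -2.917) ≈ 0.003
Since p ≈ 0.003 < α = 0.05, reject H0; the data support H1.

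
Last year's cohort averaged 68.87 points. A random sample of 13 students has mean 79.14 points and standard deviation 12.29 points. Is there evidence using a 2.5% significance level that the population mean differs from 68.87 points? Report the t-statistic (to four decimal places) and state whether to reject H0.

H0: μ = 68.87; H1: μ ≠ 68.87 (one-sample t-test, two-sided).
t = (x̄ − μ₀)/(s/√n) = (79.14 − 68.87)/(12.29/√13) = 3.0129
df = n − 1 = 12
Two-sided p-value ≈ 0.011
Since p ≈ 0.011 < α = 0.025, reject H0; the evidence is statistically significant.

t = 3.0129; reject H0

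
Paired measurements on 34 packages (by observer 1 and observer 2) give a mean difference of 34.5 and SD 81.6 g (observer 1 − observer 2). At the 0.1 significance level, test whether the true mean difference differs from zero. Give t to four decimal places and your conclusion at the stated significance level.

H0: μ_d = 0; H1: μ_d ≠ 0 (paired t-test on the differences, two-sided).
t = d̄/(s_d/√n) = 34.5/(81.6/√34) = 2.4653
df = n − 1 = 33
Two-sided p-value ≈ 0.0191
Since p ≈ 0.0191 < α = 0.1, reject H0; the evidence is statistically significant.

t = 2.4653; reject H0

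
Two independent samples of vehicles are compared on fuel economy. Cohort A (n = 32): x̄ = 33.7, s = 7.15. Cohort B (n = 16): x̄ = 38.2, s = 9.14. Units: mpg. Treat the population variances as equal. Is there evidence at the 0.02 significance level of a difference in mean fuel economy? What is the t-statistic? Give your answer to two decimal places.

Let group 1 = cohort A, group 2 = cohort B. H0: μ_1 = μ_2; H1: μ_1 ≠ μ_2 (two-sample pooled-variance t-test, two-sided).
s_p² = [(32−1)·7.15² + (16−1)·9.14²]/(32+16−2) = 61.6933
t = (33.7 − 38.2)/√[61.6933·(1/32 + 1/16)] = -1.87
df = n₁ + n₂ − 2 = 46
Two-sided p-value ≈ 0.0677
Since p ≈ 0.0677 > α = 0.02, fail to reject H0; the data do not provide sufficient evidence against H0.

-1.87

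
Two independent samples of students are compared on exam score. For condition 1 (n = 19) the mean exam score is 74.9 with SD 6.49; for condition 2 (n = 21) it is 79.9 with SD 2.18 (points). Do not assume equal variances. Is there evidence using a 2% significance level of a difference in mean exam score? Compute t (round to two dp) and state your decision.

Let group 1 = condition 1, group 2 = condition 2. H0: μ_1 = μ_2; H1: μ_1 ≠ μ_2 (Welch's two-sample t-test, two-sided).
t = (x̄_1 − x̄_2)/√(s_1²/n_1 + s_2²/n_2) = (74.9 − 79.9)/√(6.49²/19 + 2.18²/21) = -3.20
Welch–Satterthwaite df ≈ 21.66
Two-sided p-value ≈ 0.0042
Since p ≈ 0.0042 < α = 0.02, reject H0; the evidence is statistically significant.

t = -3.20; reject H0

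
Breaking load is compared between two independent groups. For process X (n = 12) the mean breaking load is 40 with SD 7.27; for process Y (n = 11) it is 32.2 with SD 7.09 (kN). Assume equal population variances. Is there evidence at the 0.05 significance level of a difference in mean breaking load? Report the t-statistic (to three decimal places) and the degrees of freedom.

t = 2.601, df = 21

Let group 1 = process X, group 2 = process Y. H0: μ_1 = μ_2; H1: μ_1 ≠ μ_2 (two-sample pooled-variance t-test, two-sided).
s_p² = [(12−1)·7.27² + (11−1)·7.09²]/(12+11−2) = 51.622
t = (40 − 32.2)/√[51.622·(1/12 + 1/11)] = 2.601
df = n₁ + n₂ − 2 = 21
Two-sided p-value ≈ 0.0167
Since p ≈ 0.0167 < α = 0.05, reject H0; the data support H1.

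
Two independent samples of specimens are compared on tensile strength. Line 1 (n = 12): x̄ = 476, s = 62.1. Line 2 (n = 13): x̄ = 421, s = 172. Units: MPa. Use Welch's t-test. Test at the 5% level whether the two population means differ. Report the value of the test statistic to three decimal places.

Let group 1 = line 1, group 2 = line 2. H0: μ_1 = μ_2; H1: μ_1 ≠ μ_2 (Welch's two-sample t-test, two-sided).
t = (x̄_1 − x̄_2)/√(s_1²/n_1 + s_2²/n_2) = (476 − 421)/√(62.1²/12 + 172²/13) = 1.079
Welch–Satterthwaite df ≈ 15.30
Two-sided p-value ≈ 0.2972
Since p ≈ 0.2972 > α = 0.05, fail to reject H0; the evidence is not statistically significant.

1.079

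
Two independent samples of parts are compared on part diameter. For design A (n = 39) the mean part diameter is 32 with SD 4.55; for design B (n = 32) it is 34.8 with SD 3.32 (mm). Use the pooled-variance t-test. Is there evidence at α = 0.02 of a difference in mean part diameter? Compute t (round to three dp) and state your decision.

t = -2.903; reject H0

Let group 1 = design A, group 2 = design B. H0: μ_1 = μ_2; H1: μ_1 ≠ μ_2 (two-sample pooled-variance t-test, two-sided).
s_p² = [(39−1)·4.55² + (32−1)·3.32²]/(39+32−2) = 16.3535
t = (32 − 34.8)/√[16.3535·(1/39 + 1/32)] = -2.903
df = n₁ + n₂ − 2 = 69
Two-sided p-value ≈ 0.005
Since p ≈ 0.005 < α = 0.02, reject H0; the evidence is statistically significant.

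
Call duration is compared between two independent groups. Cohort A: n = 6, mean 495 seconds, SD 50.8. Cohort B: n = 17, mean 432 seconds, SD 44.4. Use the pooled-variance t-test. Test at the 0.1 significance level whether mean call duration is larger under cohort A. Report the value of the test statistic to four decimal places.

Let group 1 = cohort A, group 2 = cohort B. H0: μ_1 = μ_2; H1: μ_1 > μ_2 (two-sample pooled-variance t-test, right-tailed).
s_p² = [(6−1)·50.8² + (17−1)·44.4²]/(6+17−2) = 2116.43
t = (495 − 432)/√[2116.43·(1/6 + 1/17)] = 2.8839
df = n₁ + n₂ − 2 = 21
p-value = P(T ≥ 2.8839) ≈ 0.004
Since p ≈ 0.004 < α = 0.1, reject H0; the data support H1.

2.8839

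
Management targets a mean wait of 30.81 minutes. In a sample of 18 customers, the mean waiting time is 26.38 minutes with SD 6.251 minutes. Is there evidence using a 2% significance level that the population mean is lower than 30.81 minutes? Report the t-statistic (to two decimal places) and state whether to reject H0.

t = -3.01; reject H0

H0: μ = 30.81; H1: μ < 30.81 (one-sample t-test, left-tailed).
t = (x̄ − μ₀)/(s/√n) = (26.38 − 30.81)/(6.251/√18) = -3.01
df = n − 1 = 17
p-value = P(T ≤ -3.01) ≈ 0.0040
Since p ≈ 0.0040 < α = 0.02, reject H0; the data support H1.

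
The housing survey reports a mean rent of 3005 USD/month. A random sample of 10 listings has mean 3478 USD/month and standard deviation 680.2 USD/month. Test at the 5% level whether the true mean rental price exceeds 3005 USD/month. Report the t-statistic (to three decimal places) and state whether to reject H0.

H0: μ = 3005; H1: μ > 3005 (one-sample t-test, right-tailed).
t = (x̄ − μ₀)/(s/√n) = (3478 − 3005)/(680.2/√10) = 2.199
df = n − 1 = 9
p-value = P(T ≥ 2.199) ≈ 0.028
Since p ≈ 0.028 < α = 0.05, reject H0; the evidence is statistically significant.

t = 2.199; reject H0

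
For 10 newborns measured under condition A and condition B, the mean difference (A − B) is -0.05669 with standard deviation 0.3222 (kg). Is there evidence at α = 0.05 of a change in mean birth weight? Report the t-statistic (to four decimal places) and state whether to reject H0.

t = -0.5564; fail to reject H0

H0: μ_d = 0; H1: μ_d ≠ 0 (paired t-test on the differences, two-sided).
t = d̄/(s_d/√n) = -0.05669/(0.3222/√10) = -0.5564
df = n − 1 = 9
Two-sided p-value ≈ 0.592
Since p ≈ 0.592 > α = 0.05, fail to reject H0; the data do not provide sufficient evidence against H0.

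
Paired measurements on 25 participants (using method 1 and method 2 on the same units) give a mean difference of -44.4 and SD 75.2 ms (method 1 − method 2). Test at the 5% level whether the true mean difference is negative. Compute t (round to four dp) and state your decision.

H0: μ_d = 0; H1: μ_d < 0 (paired t-test on the differences, left-tailed).
t = d̄/(s_d/√n) = -44.4/(75.2/√25) = -2.9521
df = n − 1 = 24
p-value = P(T ≤ -2.9521) ≈ 0.003
Since p ≈ 0.003 < α = 0.05, reject H0; the data support H1.

t = -2.9521; reject H0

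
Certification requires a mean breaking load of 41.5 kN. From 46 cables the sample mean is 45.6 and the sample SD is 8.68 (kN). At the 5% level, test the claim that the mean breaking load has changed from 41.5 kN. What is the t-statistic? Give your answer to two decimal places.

3.20

H0: μ = 41.5; H1: μ ≠ 41.5 (one-sample t-test, two-sided).
t = (x̄ − μ₀)/(s/√n) = (45.6 − 41.5)/(8.68/√46) = 3.20
df = n − 1 = 45
Two-sided p-value ≈ 0.002
Since p ≈ 0.002 < α = 0.05, reject H0; the evidence is statistically significant.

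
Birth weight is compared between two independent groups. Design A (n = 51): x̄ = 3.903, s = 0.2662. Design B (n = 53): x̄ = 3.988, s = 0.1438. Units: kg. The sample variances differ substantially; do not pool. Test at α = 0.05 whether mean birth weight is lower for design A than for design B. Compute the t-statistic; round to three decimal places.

-2.015

Let group 1 = design A, group 2 = design B. H0: μ_1 = μ_2; H1: μ_1 < μ_2 (Welch's two-sample t-test, left-tailed).
t = (x̄_1 − x̄_2)/√(s_1²/n_1 + s_2²/n_2) = (3.903 − 3.988)/√(0.2662²/51 + 0.1438²/53) = -2.015
Welch–Satterthwaite df ≈ 76.24
p-value = P(T ≤ -2.015) ≈ 0.0237
Since p ≈ 0.0237 < α = 0.05, reject H0; the evidence is statistically significant.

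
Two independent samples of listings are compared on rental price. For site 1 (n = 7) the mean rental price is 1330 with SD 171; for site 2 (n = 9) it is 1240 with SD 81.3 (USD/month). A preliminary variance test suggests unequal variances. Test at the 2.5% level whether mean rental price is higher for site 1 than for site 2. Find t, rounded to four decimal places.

1.2842

Let group 1 = site 1, group 2 = site 2. H0: μ_1 = μ_2; H1: μ_1 > μ_2 (Welch's two-sample t-test, right-tailed).
t = (x̄_1 − x̄_2)/√(s_1²/n_1 + s_2²/n_2) = (1330 − 1240)/√(171²/7 + 81.3²/9) = 1.2842
Welch–Satterthwaite df ≈ 8.11
p-value = P(T ≥ 1.2842) ≈ 0.1173
Since p ≈ 0.1173 > α = 0.025, fail to reject H0; the data do not provide sufficient evidence against H0.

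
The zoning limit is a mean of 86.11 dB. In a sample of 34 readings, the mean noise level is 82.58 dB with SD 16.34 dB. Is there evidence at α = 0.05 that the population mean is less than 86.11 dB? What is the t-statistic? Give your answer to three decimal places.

-1.260

H0: μ = 86.11; H1: μ < 86.11 (one-sample t-test, left-tailed).
t = (x̄ − μ₀)/(s/√n) = (82.58 − 86.11)/(16.34/√34) = -1.260
df = n − 1 = 33
p-value = P(T ≤ -1.260) ≈ 0.1083
Since p ≈ 0.1083 > α = 0.05, fail to reject H0; the data do not provide sufficient evidence against H0.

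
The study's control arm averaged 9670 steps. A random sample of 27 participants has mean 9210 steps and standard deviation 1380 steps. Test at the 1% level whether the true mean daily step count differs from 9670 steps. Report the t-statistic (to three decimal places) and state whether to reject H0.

t = -1.732; fail to reject H0

H0: μ = 9670; H1: μ ≠ 9670 (one-sample t-test, two-sided).
t = (x̄ − μ₀)/(s/√n) = (9210 − 9670)/(1380/√27) = -1.732
df = n − 1 = 26
Two-sided p-value ≈ 0.095
Since p ≈ 0.095 > α = 0.01, fail to reject H0; the evidence is not statistically significant.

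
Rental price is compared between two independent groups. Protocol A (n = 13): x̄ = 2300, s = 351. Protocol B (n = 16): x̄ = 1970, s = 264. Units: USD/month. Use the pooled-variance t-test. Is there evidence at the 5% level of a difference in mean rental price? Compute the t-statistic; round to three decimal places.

Let group 1 = protocol A, group 2 = protocol B. H0: μ_1 = μ_2; H1: μ_1 ≠ μ_2 (two-sample pooled-variance t-test, two-sided).
s_p² = [(13−1)·351² + (16−1)·264²]/(13+16−2) = 93476
t = (2300 − 1970)/√[93476·(1/13 + 1/16)] = 2.891
df = n₁ + n₂ − 2 = 27
Two-sided p-value ≈ 0.007
Since p ≈ 0.007 < α = 0.05, reject H0; the data support H1.

2.891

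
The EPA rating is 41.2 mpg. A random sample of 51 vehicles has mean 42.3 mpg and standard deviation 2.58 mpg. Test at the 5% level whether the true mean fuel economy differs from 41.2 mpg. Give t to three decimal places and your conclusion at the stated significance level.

H0: μ = 41.2; H1: μ ≠ 41.2 (one-sample t-test, two-sided).
t = (x̄ − μ₀)/(s/√n) = (42.3 − 41.2)/(2.58/√51) = 3.045
df = n − 1 = 50
Two-sided p-value ≈ 0.0037
Since p ≈ 0.0037 < α = 0.05, reject H0; the evidence is statistically significant.

t = 3.045; reject H0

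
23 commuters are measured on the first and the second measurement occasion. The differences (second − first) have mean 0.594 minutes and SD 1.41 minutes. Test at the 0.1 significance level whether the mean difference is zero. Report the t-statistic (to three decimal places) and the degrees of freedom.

H0: μ_d = 0; H1: μ_d ≠ 0 (paired t-test on the differences, two-sided).
t = d̄/(s_d/√n) = 0.594/(1.41/√23) = 2.020
df = n − 1 = 22
Two-sided p-value ≈ 0.0557
Since p ≈ 0.0557 < α = 0.1, reject H0; the evidence is statistically significant.

t = 2.020, df = 22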